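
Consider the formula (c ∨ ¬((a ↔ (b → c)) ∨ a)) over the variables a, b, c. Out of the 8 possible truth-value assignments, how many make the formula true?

5

a | b | c || (c ∨ ¬((a ↔ (b → c)) ∨ a))
F | F | F ||             T             
F | F | T ||             T             
F | T | F ||             F             
F | T | T ||             T             
T | F | F ||             F             
T | F | T ||             T             
T | T | F ||             F             
T | T | T ||             T             
The formula is true on 5 of the 8 rows.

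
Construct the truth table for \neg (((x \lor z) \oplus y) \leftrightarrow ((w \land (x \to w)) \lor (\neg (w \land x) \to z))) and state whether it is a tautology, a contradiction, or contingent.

x | y | z | w | (x \lor z) | ((x \lor z) \oplus y) | (x \to w) | (w \land (x \to w)) | (w \land x) | \neg (w \land x) | (\neg (w \land x) \to z) | φ
- | - | - | - | ---------- | --------------------- | --------- | ------------------- | ----------- | ---------------- | ------------------------ | -
0 | 0 | 0 | 0 |     0      |           0           |     1     |          0          |      0      |        1         |            0             | 0
0 | 0 | 0 | 1 |     0      |           0           |     1     |          1          |      0      |        1         |            0             | 1
0 | 0 | 1 | 0 |     1      |           1           |     1     |          0          |      0      |        1         |            1             | 0
0 | 0 | 1 | 1 |     1      |           1           |     1     |          1          |      0      |        1         |            1             | 0
0 | 1 | 0 | 0 |     0      |           1           |     1     |          0          |      0      |        1         |            0             | 1
0 | 1 | 0 | 1 |     0      |           1           |     1     |          1          |      0      |        1         |            0             | 0
0 | 1 | 1 | 0 |     1      |           0           |     1     |          0          |      0      |        1         |            1             | 1
0 | 1 | 1 | 1 |     1      |           0           |     1     |          1          |      0      |        1         |            1             | 1
1 | 0 | 0 | 0 |     1      |           1           |     0     |          0          |      0      |        1         |            0             | 1
1 | 0 | 0 | 1 |     1      |           1           |     1     |          1          |      1      |        0         |            1             | 0
1 | 0 | 1 | 0 |     1      |           1           |     0     |          0          |      0      |        1         |            1             | 0
1 | 0 | 1 | 1 |     1      |           1           |     1     |          1          |      1      |        0         |            1             | 0
1 | 1 | 0 | 0 |     1      |           0           |     0     |          0          |      0      |        1         |            0             | 0
1 | 1 | 0 | 1 |     1      |           0           |     1     |          1          |      1      |        0         |            1             | 1
1 | 1 | 1 | 0 |     1      |           0           |     0     |          0          |      0      |        1         |            1             | 1
1 | 1 | 1 | 1 |     1      |           0           |     1     |          1          |      1      |        0         |            1             | 1
8 of 16 rows are 1, so the formula is contingent.

contingent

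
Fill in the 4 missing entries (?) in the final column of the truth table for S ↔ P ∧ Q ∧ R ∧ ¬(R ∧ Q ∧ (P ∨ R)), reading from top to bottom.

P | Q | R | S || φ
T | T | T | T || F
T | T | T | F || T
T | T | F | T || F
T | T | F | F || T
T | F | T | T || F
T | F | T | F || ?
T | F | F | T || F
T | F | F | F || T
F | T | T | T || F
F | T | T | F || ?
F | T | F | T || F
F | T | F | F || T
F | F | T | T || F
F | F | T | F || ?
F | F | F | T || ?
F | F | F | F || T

T, T, T, F

Row P=T, Q=F, R=T, S=F: (P ∧ Q ∧ R ∧ ¬(R ∧ Q ∧ (P ∨ R))) = F, so the formula = T.
Row P=F, Q=T, R=T, S=F: (P ∧ Q ∧ R ∧ ¬(R ∧ Q ∧ (P ∨ R))) = F, so the formula = T.
Row P=F, Q=F, R=T, S=F: (P ∧ Q ∧ R ∧ ¬(R ∧ Q ∧ (P ∨ R))) = F, so the formula = T.
Row P=F, Q=F, R=F, S=T: (P ∧ Q ∧ R ∧ ¬(R ∧ Q ∧ (P ∨ R))) = F, so the formula = F.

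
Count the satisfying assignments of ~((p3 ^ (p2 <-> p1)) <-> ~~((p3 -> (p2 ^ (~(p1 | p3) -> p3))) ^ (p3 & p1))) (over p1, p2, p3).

6

p1  p2  p3     (p2 <-> p1)  (p3 ^ (p2 <-> p1))  (p1 | p3)  ~(p1 | p3)  (~(p1 | p3) -> p3)  (p2 ^ (~(p1 | p3) -> p3))  (p3 & p1)  φ
T   T   T           T               F               T          F               T                       F                  T      T
T   T   F           T               T               T          F               T                       F                  F      F
T   F   T           F               T               T          F               T                       T                  T      T
T   F   F           F               F               T          F               T                       T                  F      T
F   T   T           F               T               T          F               T                       F                  F      T
F   T   F           F               F               F          T               F                       T                  F      T
F   F   T           T               F               T          F               T                       T                  F      T
F   F   F           T               T               F          T               F                       F                  F      F
The formula is true on 6 of the 8 rows.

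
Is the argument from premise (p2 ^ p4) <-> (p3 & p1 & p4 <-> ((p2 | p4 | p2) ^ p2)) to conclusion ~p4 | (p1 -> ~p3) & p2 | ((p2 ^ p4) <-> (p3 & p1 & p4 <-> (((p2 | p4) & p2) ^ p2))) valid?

  p1     p2     p3     p4   |    φ      ψ  
False  False  False  False  |  False   True
False  False  False   True  |  False   True
False  False   True  False  |  False   True
False  False   True   True  |  False   True
False   True  False  False  |   True   True
False   True  False   True  |  False   True
False   True   True  False  |   True   True
False   True   True   True  |  False   True
 True  False  False  False  |  False   True
 True  False  False   True  |  False   True
 True  False   True  False  |  False   True
 True  False   True   True  |   True  False
 True   True  False  False  |   True   True
 True   True  False   True  |  False   True
 True   True   True  False  |   True   True
 True   True   True   True  |   True   True
At p1=True, p2=False, p3=True, p4=True we have φ true but ψ false, so φ does not entail ψ.

no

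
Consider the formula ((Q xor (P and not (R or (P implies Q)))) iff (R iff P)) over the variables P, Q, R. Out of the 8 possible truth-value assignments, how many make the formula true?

  P   |   Q   |   R   || (P implies Q) | (R or (P implies Q)) | not (R or (P implies Q)) | (R iff P) |   φ  
False | False | False ||      True     |         True         |          False           |    True   | False
False | False |  True ||      True     |         True         |          False           |   False   |  True
False |  True | False ||      True     |         True         |          False           |    True   |  True
False |  True |  True ||      True     |         True         |          False           |   False   | False
 True | False | False ||     False     |        False         |           True           |   False   | False
 True | False |  True ||     False     |         True         |          False           |    True   | False
 True |  True | False ||      True     |         True         |          False           |   False   | False
 True |  True |  True ||      True     |         True         |          False           |    True   |  True
The formula is true on 3 of the 8 rows.

3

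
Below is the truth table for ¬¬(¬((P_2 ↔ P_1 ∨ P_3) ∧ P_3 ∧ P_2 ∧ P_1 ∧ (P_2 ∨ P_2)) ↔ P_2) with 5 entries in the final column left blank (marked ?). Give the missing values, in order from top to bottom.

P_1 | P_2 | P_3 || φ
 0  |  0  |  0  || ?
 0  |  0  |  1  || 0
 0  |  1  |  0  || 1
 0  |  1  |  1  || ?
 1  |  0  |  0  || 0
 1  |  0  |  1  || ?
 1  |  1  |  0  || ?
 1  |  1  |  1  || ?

0, 1, 0, 1, 0

Row P_1=0, P_2=0, P_3=0: (¬((P_2 ↔ P_1 ∨ P_3) ∧ P_3 ∧ P_2 ∧ P_1 ∧ (P_2 ∨ P_2)) ↔ P_2) = 0, ¬(¬((P_2 ↔ P_1 ∨ P_3) ∧ P_3 ∧ P_2 ∧ P_1 ∧ (P_2 ∨ P_2)) ↔ P_2) = 1, so the formula = 0.
Row P_1=0, P_2=1, P_3=1: (¬((P_2 ↔ P_1 ∨ P_3) ∧ P_3 ∧ P_2 ∧ P_1 ∧ (P_2 ∨ P_2)) ↔ P_2) = 1, ¬(¬((P_2 ↔ P_1 ∨ P_3) ∧ P_3 ∧ P_2 ∧ P_1 ∧ (P_2 ∨ P_2)) ↔ P_2) = 0, so the formula = 1.
Row P_1=1, P_2=0, P_3=1: (¬((P_2 ↔ P_1 ∨ P_3) ∧ P_3 ∧ P_2 ∧ P_1 ∧ (P_2 ∨ P_2)) ↔ P_2) = 0, ¬(¬((P_2 ↔ P_1 ∨ P_3) ∧ P_3 ∧ P_2 ∧ P_1 ∧ (P_2 ∨ P_2)) ↔ P_2) = 1, so the formula = 0.
Row P_1=1, P_2=1, P_3=0: (¬((P_2 ↔ P_1 ∨ P_3) ∧ P_3 ∧ P_2 ∧ P_1 ∧ (P_2 ∨ P_2)) ↔ P_2) = 1, ¬(¬((P_2 ↔ P_1 ∨ P_3) ∧ P_3 ∧ P_2 ∧ P_1 ∧ (P_2 ∨ P_2)) ↔ P_2) = 0, so the formula = 1.
Row P_1=1, P_2=1, P_3=1: (¬((P_2 ↔ P_1 ∨ P_3) ∧ P_3 ∧ P_2 ∧ P_1 ∧ (P_2 ∨ P_2)) ↔ P_2) = 0, ¬(¬((P_2 ↔ P_1 ∨ P_3) ∧ P_3 ∧ P_2 ∧ P_1 ∧ (P_2 ∨ P_2)) ↔ P_2) = 1, so the formula = 0.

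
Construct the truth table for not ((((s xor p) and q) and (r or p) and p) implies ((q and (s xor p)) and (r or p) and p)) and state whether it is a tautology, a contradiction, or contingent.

contradiction

p  q  r  s  |  (s xor p)  ((s xor p) and q)  (r or p)  (q and (s xor p))  φ
1  1  1  1  |      0              0             1              0          0
1  1  1  0  |      1              1             1              1          0
1  1  0  1  |      0              0             1              0          0
1  1  0  0  |      1              1             1              1          0
1  0  1  1  |      0              0             1              0          0
1  0  1  0  |      1              0             1              0          0
1  0  0  1  |      0              0             1              0          0
1  0  0  0  |      1              0             1              0          0
0  1  1  1  |      1              1             1              1          0
0  1  1  0  |      0              0             1              0          0
0  1  0  1  |      1              1             0              1          0
0  1  0  0  |      0              0             0              0          0
0  0  1  1  |      1              0             1              0          0
0  0  1  0  |      0              0             1              0          0
0  0  0  1  |      1              0             0              0          0
0  0  0  0  |      0              0             0              0          0
Every row is 0, so the formula is a contradiction.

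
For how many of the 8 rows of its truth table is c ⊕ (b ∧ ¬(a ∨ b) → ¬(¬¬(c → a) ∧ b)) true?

  a   |   b   |   c   |   φ  
----- | ----- | ----- | -----
False | False | False |  True
False | False |  True | False
False |  True | False |  True
False |  True |  True | False
 True | False | False |  True
 True | False |  True | False
 True |  True | False |  True
 True |  True |  True | False
The formula is true on 4 of the 8 rows.

4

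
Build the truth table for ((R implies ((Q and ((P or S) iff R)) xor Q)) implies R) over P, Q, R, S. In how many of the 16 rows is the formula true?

8

  P   |   Q   |   R   |   S   || (P or S) | ((P or S) iff R) | (Q and ((P or S) iff R)) |   φ  
False | False | False | False ||  False   |       True       |          False           | False
False | False | False |  True ||   True   |      False       |          False           | False
False | False |  True | False ||  False   |      False       |          False           |  True
False | False |  True |  True ||   True   |       True       |          False           |  True
False |  True | False | False ||  False   |       True       |           True           | False
False |  True | False |  True ||   True   |      False       |          False           | False
False |  True |  True | False ||  False   |      False       |          False           |  True
False |  True |  True |  True ||   True   |       True       |           True           |  True
 True | False | False | False ||   True   |      False       |          False           | False
 True | False | False |  True ||   True   |      False       |          False           | False
 True | False |  True | False ||   True   |       True       |          False           |  True
 True | False |  True |  True ||   True   |       True       |          False           |  True
 True |  True | False | False ||   True   |      False       |          False           | False
 True |  True | False |  True ||   True   |      False       |          False           | False
 True |  True |  True | False ||   True   |       True       |           True           |  True
 True |  True |  True |  True ||   True   |       True       |           True           |  True
The formula is true on 8 of the 16 rows.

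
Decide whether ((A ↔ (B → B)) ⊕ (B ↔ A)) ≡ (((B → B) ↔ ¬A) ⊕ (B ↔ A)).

not equivalent

  A   |   B   ||   φ   |   ψ  
False | False ||  True | False
False |  True || False |  True
 True | False ||  True | False
 True |  True || False |  True
The columns differ at A=False, B=False (φ=True, ψ=False), so they are not equivalent.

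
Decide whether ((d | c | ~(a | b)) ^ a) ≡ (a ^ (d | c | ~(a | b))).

equivalent

a  b  c  d  |  φ  ψ
F  F  F  F  |  T  T
F  F  F  T  |  T  T
F  F  T  F  |  T  T
F  F  T  T  |  T  T
F  T  F  F  |  F  F
F  T  F  T  |  T  T
F  T  T  F  |  T  T
F  T  T  T  |  T  T
T  F  F  F  |  T  T
T  F  F  T  |  F  F
T  F  T  F  |  F  F
T  F  T  T  |  F  F
T  T  F  F  |  T  T
T  T  F  T  |  F  F
T  T  T  F  |  F  F
T  T  T  T  |  F  F
The columns for φ and ψ agree on every row, so they are logically equivalent.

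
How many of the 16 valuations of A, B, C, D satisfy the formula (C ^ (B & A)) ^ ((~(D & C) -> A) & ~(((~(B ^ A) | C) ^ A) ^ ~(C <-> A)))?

8

A  B  C  D     (B & A)  (C ^ (B & A))  (D & C)  ~(D & C)  (~(D & C) -> A)  (B ^ A)  ~(B ^ A)  (~(B ^ A) | C)  ((~(B ^ A) | C) ^ A)  (C <-> A)  ~(C <-> A)  φ
T  T  T  T        T           F           T        F             T            F        T            T                  F                T          F       T
T  T  T  F        T           F           F        T             T            F        T            T                  F                T          F       T
T  T  F  T        T           T           F        T             T            F        T            T                  F                F          T       T
T  T  F  F        T           T           F        T             T            F        T            T                  F                F          T       T
T  F  T  T        F           T           T        F             T            T        F            T                  F                T          F       F
T  F  T  F        F           T           F        T             T            T        F            T                  F                T          F       F
T  F  F  T        F           F           F        T             T            T        F            F                  T                F          T       T
T  F  F  F        F           F           F        T             T            T        F            F                  T                F          T       T
F  T  T  T        F           T           T        F             T            T        F            T                  T                F          T       F
F  T  T  F        F           T           F        T             F            T        F            T                  T                F          T       T
F  T  F  T        F           F           F        T             F            T        F            F                  F                T          F       F
F  T  F  F        F           F           F        T             F            T        F            F                  F                T          F       F
F  F  T  T        F           T           T        F             T            F        T            T                  T                F          T       F
F  F  T  F        F           T           F        T             F            F        T            T                  T                F          T       T
F  F  F  T        F           F           F        T             F            F        T            T                  T                T          F       F
F  F  F  F        F           F           F        T             F            F        T            T                  T                T          F       F
The formula is true on 8 of the 16 rows.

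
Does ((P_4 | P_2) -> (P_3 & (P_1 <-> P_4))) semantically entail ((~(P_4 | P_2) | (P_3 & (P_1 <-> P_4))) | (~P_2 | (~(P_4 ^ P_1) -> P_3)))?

yes

P_1 | P_2 | P_3 | P_4 | φ | ψ
--- | --- | --- | --- | - | -
 T  |  T  |  T  |  T  | T | T
 T  |  T  |  T  |  F  | F | T
 T  |  T  |  F  |  T  | F | F
 T  |  T  |  F  |  F  | F | T
 T  |  F  |  T  |  T  | T | T
 T  |  F  |  T  |  F  | T | T
 T  |  F  |  F  |  T  | F | T
 T  |  F  |  F  |  F  | T | T
 F  |  T  |  T  |  T  | F | T
 F  |  T  |  T  |  F  | T | T
 F  |  T  |  F  |  T  | F | T
 F  |  T  |  F  |  F  | F | F
 F  |  F  |  T  |  T  | F | T
 F  |  F  |  T  |  F  | T | T
 F  |  F  |  F  |  T  | F | T
 F  |  F  |  F  |  F  | T | T
In every row where φ is true, ψ is also true, so φ ⊨ ψ.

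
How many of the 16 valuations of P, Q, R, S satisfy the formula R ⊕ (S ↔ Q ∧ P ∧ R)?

8

P | Q | R | S || (P ∧ R) | (Q ∧ (P ∧ R)) | (S ↔ (Q ∧ (P ∧ R))) | (R ⊕ (S ↔ (Q ∧ (P ∧ R))))
1 | 1 | 1 | 1 ||    1    |       1       |          1          |             0            
1 | 1 | 1 | 0 ||    1    |       1       |          0          |             1            
1 | 1 | 0 | 1 ||    0    |       0       |          0          |             0            
1 | 1 | 0 | 0 ||    0    |       0       |          1          |             1            
1 | 0 | 1 | 1 ||    1    |       0       |          0          |             1            
1 | 0 | 1 | 0 ||    1    |       0       |          1          |             0            
1 | 0 | 0 | 1 ||    0    |       0       |          0          |             0            
1 | 0 | 0 | 0 ||    0    |       0       |          1          |             1            
0 | 1 | 1 | 1 ||    0    |       0       |          0          |             1            
0 | 1 | 1 | 0 ||    0    |       0       |          1          |             0            
0 | 1 | 0 | 1 ||    0    |       0       |          0          |             0            
0 | 1 | 0 | 0 ||    0    |       0       |          1          |             1            
0 | 0 | 1 | 1 ||    0    |       0       |          0          |             1            
0 | 0 | 1 | 0 ||    0    |       0       |          1          |             0            
0 | 0 | 0 | 1 ||    0    |       0       |          0          |             0            
0 | 0 | 0 | 0 ||    0    |       0       |          1          |             1            
The formula is true on 8 of the 16 rows.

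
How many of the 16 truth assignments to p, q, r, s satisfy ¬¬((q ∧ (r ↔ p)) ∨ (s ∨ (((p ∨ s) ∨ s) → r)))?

14

p | q | r | s || (r ↔ p) | (q ∧ (r ↔ p)) | (p ∨ s) | ((p ∨ s) ∨ s) | (((p ∨ s) ∨ s) → r) | (s ∨ (((p ∨ s) ∨ s) → r)) | φ
1 | 1 | 1 | 1 ||    1    |       1       |    1    |       1       |          1          |             1             | 1
1 | 1 | 1 | 0 ||    1    |       1       |    1    |       1       |          1          |             1             | 1
1 | 1 | 0 | 1 ||    0    |       0       |    1    |       1       |          0          |             1             | 1
1 | 1 | 0 | 0 ||    0    |       0       |    1    |       1       |          0          |             0             | 0
1 | 0 | 1 | 1 ||    1    |       0       |    1    |       1       |          1          |             1             | 1
1 | 0 | 1 | 0 ||    1    |       0       |    1    |       1       |          1          |             1             | 1
1 | 0 | 0 | 1 ||    0    |       0       |    1    |       1       |          0          |             1             | 1
1 | 0 | 0 | 0 ||    0    |       0       |    1    |       1       |          0          |             0             | 0
0 | 1 | 1 | 1 ||    0    |       0       |    1    |       1       |          1          |             1             | 1
0 | 1 | 1 | 0 ||    0    |       0       |    0    |       0       |          1          |             1             | 1
0 | 1 | 0 | 1 ||    1    |       1       |    1    |       1       |          0          |             1             | 1
0 | 1 | 0 | 0 ||    1    |       1       |    0    |       0       |          1          |             1             | 1
0 | 0 | 1 | 1 ||    0    |       0       |    1    |       1       |          1          |             1             | 1
0 | 0 | 1 | 0 ||    0    |       0       |    0    |       0       |          1          |             1             | 1
0 | 0 | 0 | 1 ||    1    |       0       |    1    |       1       |          0          |             1             | 1
0 | 0 | 0 | 0 ||    1    |       0       |    0    |       0       |          1          |             1             | 1
The formula is true on 14 of the 16 rows.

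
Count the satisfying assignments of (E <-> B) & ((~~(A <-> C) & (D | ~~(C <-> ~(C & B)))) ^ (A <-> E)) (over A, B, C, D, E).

A | B | C | D | E | φ
- | - | - | - | - | -
F | F | F | F | F | T
F | F | F | F | T | F
F | F | F | T | F | F
F | F | F | T | T | F
F | F | T | F | F | T
F | F | T | F | T | F
F | F | T | T | F | T
F | F | T | T | T | F
F | T | F | F | F | F
F | T | F | F | T | F
F | T | F | T | F | F
F | T | F | T | T | T
F | T | T | F | F | F
F | T | T | F | T | F
F | T | T | T | F | F
F | T | T | T | T | F
T | F | F | F | F | F
T | F | F | F | T | F
T | F | F | T | F | F
T | F | F | T | T | F
T | F | T | F | F | T
T | F | T | F | T | F
T | F | T | T | F | T
T | F | T | T | T | F
T | T | F | F | F | F
T | T | F | F | T | T
T | T | F | T | F | F
T | T | F | T | T | T
T | T | T | F | F | F
T | T | T | F | T | T
T | T | T | T | F | F
T | T | T | T | T | F
The formula is true on 9 of the 32 rows.

9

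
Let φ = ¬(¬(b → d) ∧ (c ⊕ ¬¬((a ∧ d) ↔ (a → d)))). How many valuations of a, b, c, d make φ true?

  a   |   b   |   c   |   d   | (b → d) | ¬(b → d) | (a ∧ d) | (a → d) | ((a ∧ d) ↔ (a → d)) | ¬((a ∧ d) ↔ (a → d)) | ¬¬((a ∧ d) ↔ (a → d)) | (c ⊕ ¬¬((a ∧ d) ↔ (a → d))) |   φ  
----- | ----- | ----- | ----- | ------- | -------- | ------- | ------- | ------------------- | -------------------- | --------------------- | --------------------------- | -----
False | False | False | False |   True  |  False   |  False  |   True  |        False        |         True         |         False         |            False            |  True
False | False | False |  True |   True  |  False   |  False  |   True  |        False        |         True         |         False         |            False            |  True
False | False |  True | False |   True  |  False   |  False  |   True  |        False        |         True         |         False         |             True            |  True
False | False |  True |  True |   True  |  False   |  False  |   True  |        False        |         True         |         False         |             True            |  True
False |  True | False | False |  False  |   True   |  False  |   True  |        False        |         True         |         False         |            False            |  True
False |  True | False |  True |   True  |  False   |  False  |   True  |        False        |         True         |         False         |            False            |  True
False |  True |  True | False |  False  |   True   |  False  |   True  |        False        |         True         |         False         |             True            | False
False |  True |  True |  True |   True  |  False   |  False  |   True  |        False        |         True         |         False         |             True            |  True
 True | False | False | False |   True  |  False   |  False  |  False  |         True        |        False         |          True         |             True            |  True
 True | False | False |  True |   True  |  False   |   True  |   True  |         True        |        False         |          True         |             True            |  True
 True | False |  True | False |   True  |  False   |  False  |  False  |         True        |        False         |          True         |            False            |  True
 True | False |  True |  True |   True  |  False   |   True  |   True  |         True        |        False         |          True         |            False            |  True
 True |  True | False | False |  False  |   True   |  False  |  False  |         True        |        False         |          True         |             True            | False
 True |  True | False |  True |   True  |  False   |   True  |   True  |         True        |        False         |          True         |             True            |  True
 True |  True |  True | False |  False  |   True   |  False  |  False  |         True        |        False         |          True         |            False            |  True
 True |  True |  True |  True |   True  |  False   |   True  |   True  |         True        |        False         |          True         |            False            |  True
The formula is true on 14 of the 16 rows.

14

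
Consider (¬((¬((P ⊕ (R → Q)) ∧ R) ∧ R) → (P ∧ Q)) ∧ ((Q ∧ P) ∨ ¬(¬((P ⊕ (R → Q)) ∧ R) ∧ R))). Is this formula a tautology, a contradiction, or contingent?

  P      Q      R    |    φ  
 True   True   True  |  False
 True   True  False  |  False
 True  False   True  |  False
 True  False  False  |  False
False   True   True  |  False
False   True  False  |  False
False  False   True  |  False
False  False  False  |  False
Every row is False, so the formula is a contradiction.

contradiction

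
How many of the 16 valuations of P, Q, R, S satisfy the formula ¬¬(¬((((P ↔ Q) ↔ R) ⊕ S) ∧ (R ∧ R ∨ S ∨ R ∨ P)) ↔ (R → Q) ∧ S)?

P | Q | R | S | φ
- | - | - | - | -
T | T | T | T | T
T | T | T | F | T
T | T | F | T | F
T | T | F | F | F
T | F | T | T | T
T | F | T | F | F
T | F | F | T | T
T | F | F | F | T
F | T | T | T | F
F | T | T | F | F
F | T | F | T | T
F | T | F | F | F
F | F | T | T | F
F | F | T | F | T
F | F | F | T | F
F | F | F | F | F
The formula is true on 7 of the 16 rows.

7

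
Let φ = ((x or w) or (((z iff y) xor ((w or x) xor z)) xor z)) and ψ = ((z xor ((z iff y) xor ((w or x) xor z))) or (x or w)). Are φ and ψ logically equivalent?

x | y | z | w | φ | ψ
- | - | - | - | - | -
F | F | F | F | T | T
F | F | F | T | T | T
F | F | T | F | F | F
F | F | T | T | T | T
F | T | F | F | F | F
F | T | F | T | T | T
F | T | T | F | T | T
F | T | T | T | T | T
T | F | F | F | T | T
T | F | F | T | T | T
T | F | T | F | T | T
T | F | T | T | T | T
T | T | F | F | T | T
T | T | F | T | T | T
T | T | T | F | T | T
T | T | T | T | T | T
The columns for φ and ψ agree on every row, so they are logically equivalent.

equivalent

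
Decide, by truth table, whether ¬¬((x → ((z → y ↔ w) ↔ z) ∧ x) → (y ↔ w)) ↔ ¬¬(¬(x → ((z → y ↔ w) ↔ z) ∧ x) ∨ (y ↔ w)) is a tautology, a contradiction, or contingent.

tautology

  x      y      z      w    |    φ  
 True   True   True   True  |   True
 True   True   True  False  |   True
 True   True  False   True  |   True
 True   True  False  False  |   True
 True  False   True   True  |   True
 True  False   True  False  |   True
 True  False  False   True  |   True
 True  False  False  False  |   True
False   True   True   True  |   True
False   True   True  False  |   True
False   True  False   True  |   True
False   True  False  False  |   True
False  False   True   True  |   True
False  False   True  False  |   True
False  False  False   True  |   True
False  False  False  False  |   True
Every row is True, so the formula is a tautology.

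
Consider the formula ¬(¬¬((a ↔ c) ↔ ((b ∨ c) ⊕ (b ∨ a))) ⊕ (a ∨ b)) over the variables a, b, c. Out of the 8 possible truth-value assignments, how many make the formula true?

4

a | b | c || (a ↔ c) | (b ∨ c) | (b ∨ a) | ((b ∨ c) ⊕ (b ∨ a)) | (a ∨ b) | φ
T | T | T ||    T    |    T    |    T    |          F          |    T    | F
T | T | F ||    F    |    T    |    T    |          F          |    T    | T
T | F | T ||    T    |    T    |    T    |          F          |    T    | F
T | F | F ||    F    |    F    |    T    |          T          |    T    | F
F | T | T ||    F    |    T    |    T    |          F          |    T    | T
F | T | F ||    T    |    T    |    T    |          F          |    T    | F
F | F | T ||    F    |    T    |    F    |          T          |    F    | T
F | F | F ||    T    |    F    |    F    |          F          |    F    | T
The formula is true on 4 of the 8 rows.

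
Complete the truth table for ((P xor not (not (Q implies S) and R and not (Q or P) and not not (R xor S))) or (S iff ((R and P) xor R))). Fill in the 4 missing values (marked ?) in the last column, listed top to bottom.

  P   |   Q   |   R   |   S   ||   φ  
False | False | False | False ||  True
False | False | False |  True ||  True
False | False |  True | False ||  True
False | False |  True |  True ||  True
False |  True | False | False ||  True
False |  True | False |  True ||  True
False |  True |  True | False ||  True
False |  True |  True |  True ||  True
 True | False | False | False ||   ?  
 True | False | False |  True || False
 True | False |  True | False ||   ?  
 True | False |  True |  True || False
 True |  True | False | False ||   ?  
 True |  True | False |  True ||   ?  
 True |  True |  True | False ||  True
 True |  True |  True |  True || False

Row P=True, Q=False, R=False, S=False: (P xor not (not (Q implies S) and R and not (Q or P) and not not (R xor S))) = False, (S iff ((R and P) xor R)) = True, so the formula = True.
Row P=True, Q=False, R=True, S=False: (P xor not (not (Q implies S) and R and not (Q or P) and not not (R xor S))) = False, (S iff ((R and P) xor R)) = True, so the formula = True.
Row P=True, Q=True, R=False, S=False: (P xor not (not (Q implies S) and R and not (Q or P) and not not (R xor S))) = False, (S iff ((R and P) xor R)) = True, so the formula = True.
Row P=True, Q=True, R=False, S=True: (P xor not (not (Q implies S) and R and not (Q or P) and not not (R xor S))) = False, (S iff ((R and P) xor R)) = False, so the formula = False.

True, True, True, False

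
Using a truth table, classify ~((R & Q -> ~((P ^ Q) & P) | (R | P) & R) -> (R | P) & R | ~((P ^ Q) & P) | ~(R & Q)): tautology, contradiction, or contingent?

P | Q | R | φ
- | - | - | -
T | T | T | F
T | T | F | F
T | F | T | F
T | F | F | F
F | T | T | F
F | T | F | F
F | F | T | F
F | F | F | F
Every row is F, so the formula is a contradiction.

contradiction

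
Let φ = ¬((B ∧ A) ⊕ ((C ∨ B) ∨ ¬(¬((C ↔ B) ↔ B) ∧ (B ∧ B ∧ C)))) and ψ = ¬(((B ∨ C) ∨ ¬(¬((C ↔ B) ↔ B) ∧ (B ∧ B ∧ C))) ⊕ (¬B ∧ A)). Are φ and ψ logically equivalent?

not equivalent

A  B  C  |  φ  ψ
1  1  1  |  1  0
1  1  0  |  1  0
1  0  1  |  0  1
1  0  0  |  0  1
0  1  1  |  0  0
0  1  0  |  0  0
0  0  1  |  0  0
0  0  0  |  0  0
The columns differ at A=1, B=1, C=1 (φ=1, ψ=0), so they are not equivalent.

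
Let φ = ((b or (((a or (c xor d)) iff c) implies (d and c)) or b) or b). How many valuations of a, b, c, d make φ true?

a  b  c  d  |  (c xor d)  (a or (c xor d))  ((a or (c xor d)) iff c)  (d and c)  φ
F  F  F  F  |      F             F                     T                  F      F
F  F  F  T  |      T             T                     F                  F      T
F  F  T  F  |      T             T                     T                  F      F
F  F  T  T  |      F             F                     F                  T      T
F  T  F  F  |      F             F                     T                  F      T
F  T  F  T  |      T             T                     F                  F      T
F  T  T  F  |      T             T                     T                  F      T
F  T  T  T  |      F             F                     F                  T      T
T  F  F  F  |      F             T                     F                  F      T
T  F  F  T  |      T             T                     F                  F      T
T  F  T  F  |      T             T                     T                  F      F
T  F  T  T  |      F             T                     T                  T      T
T  T  F  F  |      F             T                     F                  F      T
T  T  F  T  |      T             T                     F                  F      T
T  T  T  F  |      T             T                     T                  F      T
T  T  T  T  |      F             T                     T                  T      T
The formula is true on 13 of the 16 rows.

13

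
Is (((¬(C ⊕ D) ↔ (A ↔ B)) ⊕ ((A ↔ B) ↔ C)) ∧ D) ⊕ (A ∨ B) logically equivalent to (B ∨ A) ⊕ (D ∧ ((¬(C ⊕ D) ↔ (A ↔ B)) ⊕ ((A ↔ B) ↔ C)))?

A  B  C  D  |  φ  ψ
T  T  T  T  |  T  T
T  T  T  F  |  T  T
T  T  F  T  |  T  T
T  T  F  F  |  T  T
T  F  T  T  |  T  T
T  F  T  F  |  T  T
T  F  F  T  |  T  T
T  F  F  F  |  T  T
F  T  T  T  |  T  T
F  T  T  F  |  T  T
F  T  F  T  |  T  T
F  T  F  F  |  T  T
F  F  T  T  |  F  F
F  F  T  F  |  F  F
F  F  F  T  |  F  F
F  F  F  F  |  F  F
The columns for φ and ψ agree on every row, so they are logically equivalent.

equivalent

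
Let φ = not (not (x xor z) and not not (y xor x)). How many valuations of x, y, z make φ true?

6

x | y | z | (x xor z) | not (x xor z) | (y xor x) | not (y xor x) | not not (y xor x) | φ
- | - | - | --------- | ------------- | --------- | ------------- | ----------------- | -
F | F | F |     F     |       T       |     F     |       T       |         F         | T
F | F | T |     T     |       F       |     F     |       T       |         F         | T
F | T | F |     F     |       T       |     T     |       F       |         T         | F
F | T | T |     T     |       F       |     T     |       F       |         T         | T
T | F | F |     T     |       F       |     T     |       F       |         T         | T
T | F | T |     F     |       T       |     T     |       F       |         T         | F
T | T | F |     T     |       F       |     F     |       T       |         F         | T
T | T | T |     F     |       T       |     F     |       T       |         F         | T
The formula is true on 6 of the 8 rows.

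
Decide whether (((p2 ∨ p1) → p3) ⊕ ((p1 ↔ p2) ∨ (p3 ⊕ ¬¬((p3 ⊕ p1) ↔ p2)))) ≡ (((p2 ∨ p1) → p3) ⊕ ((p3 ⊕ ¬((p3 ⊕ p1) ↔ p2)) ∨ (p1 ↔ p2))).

p1 | p2 | p3 | φ | ψ
-- | -- | -- | - | -
F  | F  | F  | F | F
F  | F  | T  | F | F
F  | T  | F  | F | T
F  | T  | T  | T | F
T  | F  | F  | F | T
T  | F  | T  | T | F
T  | T  | F  | T | T
T  | T  | T  | F | F
The columns differ at p1=F, p2=T, p3=F (φ=F, ψ=T), so they are not equivalent.

not equivalent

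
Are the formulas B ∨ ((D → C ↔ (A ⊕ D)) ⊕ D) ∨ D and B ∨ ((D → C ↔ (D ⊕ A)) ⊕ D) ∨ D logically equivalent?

A | B | C | D || φ | ψ
T | T | T | T || T | T
T | T | T | F || T | T
T | T | F | T || T | T
T | T | F | F || T | T
T | F | T | T || T | T
T | F | T | F || T | T
T | F | F | T || T | T
T | F | F | F || T | T
F | T | T | T || T | T
F | T | T | F || T | T
F | T | F | T || T | T
F | T | F | F || T | T
F | F | T | T || T | T
F | F | T | F || F | F
F | F | F | T || T | T
F | F | F | F || F | F
The columns for φ and ψ agree on every row, so they are logically equivalent.

equivalent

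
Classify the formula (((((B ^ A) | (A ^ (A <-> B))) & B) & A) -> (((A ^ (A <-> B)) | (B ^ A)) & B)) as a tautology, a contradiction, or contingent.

A | B || φ
1 | 1 || 1
1 | 0 || 1
0 | 1 || 1
0 | 0 || 1
Every row is 1, so the formula is a tautology.

tautology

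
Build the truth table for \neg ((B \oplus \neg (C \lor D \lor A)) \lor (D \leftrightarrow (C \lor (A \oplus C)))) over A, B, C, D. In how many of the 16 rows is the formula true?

4

A | B | C | D | (C \lor D \lor A) | \neg (C \lor D \lor A) | (A \oplus C) | (C \lor (A \oplus C)) | φ
- | - | - | - | ----------------- | ---------------------- | ------------ | --------------------- | -
1 | 1 | 1 | 1 |         1         |           0            |      0       |           1           | 0
1 | 1 | 1 | 0 |         1         |           0            |      0       |           1           | 0
1 | 1 | 0 | 1 |         1         |           0            |      1       |           1           | 0
1 | 1 | 0 | 0 |         1         |           0            |      1       |           1           | 0
1 | 0 | 1 | 1 |         1         |           0            |      0       |           1           | 0
1 | 0 | 1 | 0 |         1         |           0            |      0       |           1           | 1
1 | 0 | 0 | 1 |         1         |           0            |      1       |           1           | 0
1 | 0 | 0 | 0 |         1         |           0            |      1       |           1           | 1
0 | 1 | 1 | 1 |         1         |           0            |      1       |           1           | 0
0 | 1 | 1 | 0 |         1         |           0            |      1       |           1           | 0
0 | 1 | 0 | 1 |         1         |           0            |      0       |           0           | 0
0 | 1 | 0 | 0 |         0         |           1            |      0       |           0           | 0
0 | 0 | 1 | 1 |         1         |           0            |      1       |           1           | 0
0 | 0 | 1 | 0 |         1         |           0            |      1       |           1           | 1
0 | 0 | 0 | 1 |         1         |           0            |      0       |           0           | 1
0 | 0 | 0 | 0 |         0         |           1            |      0       |           0           | 0
The formula is true on 4 of the 16 rows.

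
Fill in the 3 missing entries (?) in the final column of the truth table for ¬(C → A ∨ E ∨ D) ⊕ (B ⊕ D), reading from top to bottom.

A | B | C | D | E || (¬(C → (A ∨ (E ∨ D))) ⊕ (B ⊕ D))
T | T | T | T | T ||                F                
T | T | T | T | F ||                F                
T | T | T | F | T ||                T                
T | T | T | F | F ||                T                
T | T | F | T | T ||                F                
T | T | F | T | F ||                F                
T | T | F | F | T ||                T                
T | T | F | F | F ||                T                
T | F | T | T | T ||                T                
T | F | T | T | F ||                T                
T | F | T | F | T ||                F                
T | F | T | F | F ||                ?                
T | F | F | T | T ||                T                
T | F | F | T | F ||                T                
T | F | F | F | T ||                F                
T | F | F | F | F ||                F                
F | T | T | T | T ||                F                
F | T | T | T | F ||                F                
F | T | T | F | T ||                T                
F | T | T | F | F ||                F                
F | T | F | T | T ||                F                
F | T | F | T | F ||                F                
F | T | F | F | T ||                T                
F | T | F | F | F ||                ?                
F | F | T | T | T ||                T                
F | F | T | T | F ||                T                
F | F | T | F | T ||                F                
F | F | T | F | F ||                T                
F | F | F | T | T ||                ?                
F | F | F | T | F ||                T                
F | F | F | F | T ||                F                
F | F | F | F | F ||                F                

Row A=T, B=F, C=T, D=F, E=F: ¬(C → A ∨ E ∨ D) = F, (B ⊕ D) = F, so (¬(C → (A ∨ (E ∨ D))) ⊕ (B ⊕ D)) = F.
Row A=F, B=T, C=F, D=F, E=F: ¬(C → A ∨ E ∨ D) = F, (B ⊕ D) = T, so (¬(C → (A ∨ (E ∨ D))) ⊕ (B ⊕ D)) = T.
Row A=F, B=F, C=F, D=T, E=T: ¬(C → A ∨ E ∨ D) = F, (B ⊕ D) = T, so (¬(C → (A ∨ (E ∨ D))) ⊕ (B ⊕ D)) = T.

F, T, T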